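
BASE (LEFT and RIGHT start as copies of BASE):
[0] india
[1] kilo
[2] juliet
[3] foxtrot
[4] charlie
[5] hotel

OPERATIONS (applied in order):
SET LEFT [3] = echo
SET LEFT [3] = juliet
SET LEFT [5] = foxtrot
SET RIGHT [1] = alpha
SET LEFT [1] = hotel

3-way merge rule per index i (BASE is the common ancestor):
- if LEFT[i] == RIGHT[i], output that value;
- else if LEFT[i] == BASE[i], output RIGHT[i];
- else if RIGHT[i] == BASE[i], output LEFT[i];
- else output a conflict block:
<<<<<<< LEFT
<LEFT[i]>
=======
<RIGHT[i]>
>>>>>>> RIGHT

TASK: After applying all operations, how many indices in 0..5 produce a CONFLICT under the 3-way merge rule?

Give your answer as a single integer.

Answer: 1

Derivation:
Final LEFT:  [india, hotel, juliet, juliet, charlie, foxtrot]
Final RIGHT: [india, alpha, juliet, foxtrot, charlie, hotel]
i=0: L=india R=india -> agree -> india
i=1: BASE=kilo L=hotel R=alpha all differ -> CONFLICT
i=2: L=juliet R=juliet -> agree -> juliet
i=3: L=juliet, R=foxtrot=BASE -> take LEFT -> juliet
i=4: L=charlie R=charlie -> agree -> charlie
i=5: L=foxtrot, R=hotel=BASE -> take LEFT -> foxtrot
Conflict count: 1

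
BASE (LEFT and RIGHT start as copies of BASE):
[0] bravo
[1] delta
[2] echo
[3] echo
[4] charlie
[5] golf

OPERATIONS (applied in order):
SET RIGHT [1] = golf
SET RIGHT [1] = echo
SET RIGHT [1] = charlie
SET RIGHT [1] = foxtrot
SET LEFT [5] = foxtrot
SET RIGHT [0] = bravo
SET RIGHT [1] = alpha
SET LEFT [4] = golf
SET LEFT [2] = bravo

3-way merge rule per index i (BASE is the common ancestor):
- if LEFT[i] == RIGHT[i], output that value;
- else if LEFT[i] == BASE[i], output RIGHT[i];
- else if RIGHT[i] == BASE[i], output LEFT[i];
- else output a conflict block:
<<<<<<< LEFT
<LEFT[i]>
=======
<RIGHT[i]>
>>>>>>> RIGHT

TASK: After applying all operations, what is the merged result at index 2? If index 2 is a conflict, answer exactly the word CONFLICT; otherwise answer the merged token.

Answer: bravo

Derivation:
Final LEFT:  [bravo, delta, bravo, echo, golf, foxtrot]
Final RIGHT: [bravo, alpha, echo, echo, charlie, golf]
i=0: L=bravo R=bravo -> agree -> bravo
i=1: L=delta=BASE, R=alpha -> take RIGHT -> alpha
i=2: L=bravo, R=echo=BASE -> take LEFT -> bravo
i=3: L=echo R=echo -> agree -> echo
i=4: L=golf, R=charlie=BASE -> take LEFT -> golf
i=5: L=foxtrot, R=golf=BASE -> take LEFT -> foxtrot
Index 2 -> bravo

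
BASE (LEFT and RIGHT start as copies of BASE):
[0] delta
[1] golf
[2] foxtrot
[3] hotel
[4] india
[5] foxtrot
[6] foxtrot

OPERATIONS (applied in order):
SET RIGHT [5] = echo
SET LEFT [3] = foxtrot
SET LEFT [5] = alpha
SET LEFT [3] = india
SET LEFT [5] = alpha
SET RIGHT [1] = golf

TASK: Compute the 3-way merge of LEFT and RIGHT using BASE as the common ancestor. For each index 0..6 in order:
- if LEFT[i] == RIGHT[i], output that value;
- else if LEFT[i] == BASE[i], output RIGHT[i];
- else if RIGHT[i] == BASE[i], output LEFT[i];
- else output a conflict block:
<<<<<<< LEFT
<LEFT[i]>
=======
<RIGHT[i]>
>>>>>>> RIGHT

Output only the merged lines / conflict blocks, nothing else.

Answer: delta
golf
foxtrot
india
india
<<<<<<< LEFT
alpha
=======
echo
>>>>>>> RIGHT
foxtrot

Derivation:
Final LEFT:  [delta, golf, foxtrot, india, india, alpha, foxtrot]
Final RIGHT: [delta, golf, foxtrot, hotel, india, echo, foxtrot]
i=0: L=delta R=delta -> agree -> delta
i=1: L=golf R=golf -> agree -> golf
i=2: L=foxtrot R=foxtrot -> agree -> foxtrot
i=3: L=india, R=hotel=BASE -> take LEFT -> india
i=4: L=india R=india -> agree -> india
i=5: BASE=foxtrot L=alpha R=echo all differ -> CONFLICT
i=6: L=foxtrot R=foxtrot -> agree -> foxtrot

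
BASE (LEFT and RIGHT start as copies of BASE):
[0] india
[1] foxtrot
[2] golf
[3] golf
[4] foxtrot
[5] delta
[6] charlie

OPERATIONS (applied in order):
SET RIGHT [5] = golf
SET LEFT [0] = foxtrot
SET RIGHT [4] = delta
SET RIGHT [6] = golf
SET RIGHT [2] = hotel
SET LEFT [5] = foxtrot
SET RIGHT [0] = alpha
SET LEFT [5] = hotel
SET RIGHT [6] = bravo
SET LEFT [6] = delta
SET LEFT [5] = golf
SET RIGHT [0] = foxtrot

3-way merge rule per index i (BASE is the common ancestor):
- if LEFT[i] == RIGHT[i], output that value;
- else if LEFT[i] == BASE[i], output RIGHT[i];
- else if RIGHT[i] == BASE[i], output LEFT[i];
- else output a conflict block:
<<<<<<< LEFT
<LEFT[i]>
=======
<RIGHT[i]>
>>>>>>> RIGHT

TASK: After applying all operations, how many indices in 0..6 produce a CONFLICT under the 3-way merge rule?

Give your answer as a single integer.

Answer: 1

Derivation:
Final LEFT:  [foxtrot, foxtrot, golf, golf, foxtrot, golf, delta]
Final RIGHT: [foxtrot, foxtrot, hotel, golf, delta, golf, bravo]
i=0: L=foxtrot R=foxtrot -> agree -> foxtrot
i=1: L=foxtrot R=foxtrot -> agree -> foxtrot
i=2: L=golf=BASE, R=hotel -> take RIGHT -> hotel
i=3: L=golf R=golf -> agree -> golf
i=4: L=foxtrot=BASE, R=delta -> take RIGHT -> delta
i=5: L=golf R=golf -> agree -> golf
i=6: BASE=charlie L=delta R=bravo all differ -> CONFLICT
Conflict count: 1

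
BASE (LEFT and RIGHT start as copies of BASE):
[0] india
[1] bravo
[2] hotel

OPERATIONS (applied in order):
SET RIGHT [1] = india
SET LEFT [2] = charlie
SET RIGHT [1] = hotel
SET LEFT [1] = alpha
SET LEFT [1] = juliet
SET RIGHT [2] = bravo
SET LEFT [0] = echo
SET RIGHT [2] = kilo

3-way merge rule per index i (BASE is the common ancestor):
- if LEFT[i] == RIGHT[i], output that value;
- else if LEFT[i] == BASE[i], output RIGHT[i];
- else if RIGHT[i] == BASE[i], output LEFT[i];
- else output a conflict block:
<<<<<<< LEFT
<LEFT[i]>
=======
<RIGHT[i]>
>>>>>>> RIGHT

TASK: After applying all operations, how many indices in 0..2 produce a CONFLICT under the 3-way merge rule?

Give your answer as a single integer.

Final LEFT:  [echo, juliet, charlie]
Final RIGHT: [india, hotel, kilo]
i=0: L=echo, R=india=BASE -> take LEFT -> echo
i=1: BASE=bravo L=juliet R=hotel all differ -> CONFLICT
i=2: BASE=hotel L=charlie R=kilo all differ -> CONFLICT
Conflict count: 2

Answer: 2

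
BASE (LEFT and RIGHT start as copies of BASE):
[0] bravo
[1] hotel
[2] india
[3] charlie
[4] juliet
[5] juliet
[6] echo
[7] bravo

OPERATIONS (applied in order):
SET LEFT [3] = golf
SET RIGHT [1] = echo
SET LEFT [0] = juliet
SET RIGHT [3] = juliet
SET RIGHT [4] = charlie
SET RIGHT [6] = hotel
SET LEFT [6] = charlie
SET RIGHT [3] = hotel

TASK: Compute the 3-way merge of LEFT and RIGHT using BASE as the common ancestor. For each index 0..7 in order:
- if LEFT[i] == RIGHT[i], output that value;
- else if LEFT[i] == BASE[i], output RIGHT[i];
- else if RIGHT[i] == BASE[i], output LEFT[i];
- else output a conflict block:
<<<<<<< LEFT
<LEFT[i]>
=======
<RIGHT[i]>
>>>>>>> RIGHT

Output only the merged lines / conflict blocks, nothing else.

Answer: juliet
echo
india
<<<<<<< LEFT
golf
=======
hotel
>>>>>>> RIGHT
charlie
juliet
<<<<<<< LEFT
charlie
=======
hotel
>>>>>>> RIGHT
bravo

Derivation:
Final LEFT:  [juliet, hotel, india, golf, juliet, juliet, charlie, bravo]
Final RIGHT: [bravo, echo, india, hotel, charlie, juliet, hotel, bravo]
i=0: L=juliet, R=bravo=BASE -> take LEFT -> juliet
i=1: L=hotel=BASE, R=echo -> take RIGHT -> echo
i=2: L=india R=india -> agree -> india
i=3: BASE=charlie L=golf R=hotel all differ -> CONFLICT
i=4: L=juliet=BASE, R=charlie -> take RIGHT -> charlie
i=5: L=juliet R=juliet -> agree -> juliet
i=6: BASE=echo L=charlie R=hotel all differ -> CONFLICT
i=7: L=bravo R=bravo -> agree -> bravo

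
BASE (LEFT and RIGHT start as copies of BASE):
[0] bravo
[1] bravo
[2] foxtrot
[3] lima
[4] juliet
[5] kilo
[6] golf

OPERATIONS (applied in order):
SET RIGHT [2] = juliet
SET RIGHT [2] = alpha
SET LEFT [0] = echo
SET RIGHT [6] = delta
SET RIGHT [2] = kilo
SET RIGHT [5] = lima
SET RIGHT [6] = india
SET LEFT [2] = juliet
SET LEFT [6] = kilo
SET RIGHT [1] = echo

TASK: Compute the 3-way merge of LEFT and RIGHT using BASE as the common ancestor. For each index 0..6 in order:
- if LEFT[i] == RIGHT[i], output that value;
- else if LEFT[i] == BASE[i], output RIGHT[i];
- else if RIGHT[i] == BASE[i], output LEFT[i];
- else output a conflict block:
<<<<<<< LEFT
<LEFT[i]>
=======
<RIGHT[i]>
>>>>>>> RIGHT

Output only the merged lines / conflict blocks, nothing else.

Answer: echo
echo
<<<<<<< LEFT
juliet
=======
kilo
>>>>>>> RIGHT
lima
juliet
lima
<<<<<<< LEFT
kilo
=======
india
>>>>>>> RIGHT

Derivation:
Final LEFT:  [echo, bravo, juliet, lima, juliet, kilo, kilo]
Final RIGHT: [bravo, echo, kilo, lima, juliet, lima, india]
i=0: L=echo, R=bravo=BASE -> take LEFT -> echo
i=1: L=bravo=BASE, R=echo -> take RIGHT -> echo
i=2: BASE=foxtrot L=juliet R=kilo all differ -> CONFLICT
i=3: L=lima R=lima -> agree -> lima
i=4: L=juliet R=juliet -> agree -> juliet
i=5: L=kilo=BASE, R=lima -> take RIGHT -> lima
i=6: BASE=golf L=kilo R=india all differ -> CONFLICT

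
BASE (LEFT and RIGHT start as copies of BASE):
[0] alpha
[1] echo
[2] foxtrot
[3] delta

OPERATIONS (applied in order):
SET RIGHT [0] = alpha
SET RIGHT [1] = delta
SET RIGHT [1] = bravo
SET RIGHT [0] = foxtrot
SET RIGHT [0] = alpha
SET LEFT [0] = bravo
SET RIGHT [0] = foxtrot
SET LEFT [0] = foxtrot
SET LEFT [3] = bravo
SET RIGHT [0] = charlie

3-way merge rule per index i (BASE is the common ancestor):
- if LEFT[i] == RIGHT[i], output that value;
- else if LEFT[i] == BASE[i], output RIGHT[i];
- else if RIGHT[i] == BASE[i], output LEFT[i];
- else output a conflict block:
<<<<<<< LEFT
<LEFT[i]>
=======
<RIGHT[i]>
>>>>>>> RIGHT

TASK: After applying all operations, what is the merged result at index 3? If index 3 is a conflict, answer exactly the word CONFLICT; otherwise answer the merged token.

Answer: bravo

Derivation:
Final LEFT:  [foxtrot, echo, foxtrot, bravo]
Final RIGHT: [charlie, bravo, foxtrot, delta]
i=0: BASE=alpha L=foxtrot R=charlie all differ -> CONFLICT
i=1: L=echo=BASE, R=bravo -> take RIGHT -> bravo
i=2: L=foxtrot R=foxtrot -> agree -> foxtrot
i=3: L=bravo, R=delta=BASE -> take LEFT -> bravo
Index 3 -> bravo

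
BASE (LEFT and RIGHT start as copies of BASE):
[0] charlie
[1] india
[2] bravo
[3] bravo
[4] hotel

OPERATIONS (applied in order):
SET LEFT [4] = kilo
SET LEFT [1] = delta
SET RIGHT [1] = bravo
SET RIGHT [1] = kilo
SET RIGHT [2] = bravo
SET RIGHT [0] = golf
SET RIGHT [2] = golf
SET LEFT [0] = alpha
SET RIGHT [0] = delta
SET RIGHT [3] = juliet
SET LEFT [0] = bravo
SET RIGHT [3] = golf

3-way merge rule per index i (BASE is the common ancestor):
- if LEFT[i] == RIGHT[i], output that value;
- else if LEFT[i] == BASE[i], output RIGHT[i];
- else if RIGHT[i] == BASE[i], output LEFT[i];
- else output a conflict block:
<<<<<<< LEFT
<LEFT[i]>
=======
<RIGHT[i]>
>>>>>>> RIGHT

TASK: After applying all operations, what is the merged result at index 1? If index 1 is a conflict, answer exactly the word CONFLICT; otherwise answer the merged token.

Final LEFT:  [bravo, delta, bravo, bravo, kilo]
Final RIGHT: [delta, kilo, golf, golf, hotel]
i=0: BASE=charlie L=bravo R=delta all differ -> CONFLICT
i=1: BASE=india L=delta R=kilo all differ -> CONFLICT
i=2: L=bravo=BASE, R=golf -> take RIGHT -> golf
i=3: L=bravo=BASE, R=golf -> take RIGHT -> golf
i=4: L=kilo, R=hotel=BASE -> take LEFT -> kilo
Index 1 -> CONFLICT

Answer: CONFLICT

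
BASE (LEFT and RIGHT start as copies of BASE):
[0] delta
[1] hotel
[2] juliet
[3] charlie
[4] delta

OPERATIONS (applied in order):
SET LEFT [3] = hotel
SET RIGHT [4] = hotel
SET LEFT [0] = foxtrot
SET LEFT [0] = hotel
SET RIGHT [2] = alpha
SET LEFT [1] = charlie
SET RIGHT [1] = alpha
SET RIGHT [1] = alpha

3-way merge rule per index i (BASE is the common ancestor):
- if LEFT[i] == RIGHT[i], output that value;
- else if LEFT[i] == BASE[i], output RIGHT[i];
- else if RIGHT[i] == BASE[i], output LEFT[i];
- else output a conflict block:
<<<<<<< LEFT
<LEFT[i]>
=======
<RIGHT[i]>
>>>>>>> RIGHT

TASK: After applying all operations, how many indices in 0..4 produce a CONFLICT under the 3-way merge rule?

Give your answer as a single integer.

Final LEFT:  [hotel, charlie, juliet, hotel, delta]
Final RIGHT: [delta, alpha, alpha, charlie, hotel]
i=0: L=hotel, R=delta=BASE -> take LEFT -> hotel
i=1: BASE=hotel L=charlie R=alpha all differ -> CONFLICT
i=2: L=juliet=BASE, R=alpha -> take RIGHT -> alpha
i=3: L=hotel, R=charlie=BASE -> take LEFT -> hotel
i=4: L=delta=BASE, R=hotel -> take RIGHT -> hotel
Conflict count: 1

Answer: 1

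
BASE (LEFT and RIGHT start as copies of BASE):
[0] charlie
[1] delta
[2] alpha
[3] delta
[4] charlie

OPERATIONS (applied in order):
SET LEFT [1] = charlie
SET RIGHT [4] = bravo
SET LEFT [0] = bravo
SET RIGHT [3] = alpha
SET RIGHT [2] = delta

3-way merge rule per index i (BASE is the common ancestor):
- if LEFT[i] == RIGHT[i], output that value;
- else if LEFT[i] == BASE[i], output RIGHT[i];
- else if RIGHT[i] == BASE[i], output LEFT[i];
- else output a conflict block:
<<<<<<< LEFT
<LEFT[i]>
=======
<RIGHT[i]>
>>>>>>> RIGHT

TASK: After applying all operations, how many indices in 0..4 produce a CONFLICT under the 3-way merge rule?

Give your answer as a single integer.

Answer: 0

Derivation:
Final LEFT:  [bravo, charlie, alpha, delta, charlie]
Final RIGHT: [charlie, delta, delta, alpha, bravo]
i=0: L=bravo, R=charlie=BASE -> take LEFT -> bravo
i=1: L=charlie, R=delta=BASE -> take LEFT -> charlie
i=2: L=alpha=BASE, R=delta -> take RIGHT -> delta
i=3: L=delta=BASE, R=alpha -> take RIGHT -> alpha
i=4: L=charlie=BASE, R=bravo -> take RIGHT -> bravo
Conflict count: 0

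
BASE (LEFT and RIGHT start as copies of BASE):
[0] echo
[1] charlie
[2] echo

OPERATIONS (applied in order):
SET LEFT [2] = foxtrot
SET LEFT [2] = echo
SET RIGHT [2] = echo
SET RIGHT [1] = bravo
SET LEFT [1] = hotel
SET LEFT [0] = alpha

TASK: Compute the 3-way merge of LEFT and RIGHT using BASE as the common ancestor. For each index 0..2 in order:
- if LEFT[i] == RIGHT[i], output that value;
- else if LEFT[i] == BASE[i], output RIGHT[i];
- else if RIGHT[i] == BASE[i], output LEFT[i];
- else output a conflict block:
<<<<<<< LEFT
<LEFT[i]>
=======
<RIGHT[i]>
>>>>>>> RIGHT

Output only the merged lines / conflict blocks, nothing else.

Final LEFT:  [alpha, hotel, echo]
Final RIGHT: [echo, bravo, echo]
i=0: L=alpha, R=echo=BASE -> take LEFT -> alpha
i=1: BASE=charlie L=hotel R=bravo all differ -> CONFLICT
i=2: L=echo R=echo -> agree -> echo

Answer: alpha
<<<<<<< LEFT
hotel
=======
bravo
>>>>>>> RIGHT
echo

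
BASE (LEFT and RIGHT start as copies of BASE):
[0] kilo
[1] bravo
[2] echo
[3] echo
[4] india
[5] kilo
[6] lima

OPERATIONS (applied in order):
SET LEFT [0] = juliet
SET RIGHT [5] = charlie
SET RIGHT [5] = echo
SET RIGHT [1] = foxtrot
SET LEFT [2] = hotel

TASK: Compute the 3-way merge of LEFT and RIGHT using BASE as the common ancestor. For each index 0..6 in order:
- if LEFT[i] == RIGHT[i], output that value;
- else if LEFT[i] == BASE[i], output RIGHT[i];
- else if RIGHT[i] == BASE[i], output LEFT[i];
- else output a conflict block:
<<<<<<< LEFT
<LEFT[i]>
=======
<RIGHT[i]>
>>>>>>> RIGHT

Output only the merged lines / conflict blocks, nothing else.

Answer: juliet
foxtrot
hotel
echo
india
echo
lima

Derivation:
Final LEFT:  [juliet, bravo, hotel, echo, india, kilo, lima]
Final RIGHT: [kilo, foxtrot, echo, echo, india, echo, lima]
i=0: L=juliet, R=kilo=BASE -> take LEFT -> juliet
i=1: L=bravo=BASE, R=foxtrot -> take RIGHT -> foxtrot
i=2: L=hotel, R=echo=BASE -> take LEFT -> hotel
i=3: L=echo R=echo -> agree -> echo
i=4: L=india R=india -> agree -> india
i=5: L=kilo=BASE, R=echo -> take RIGHT -> echo
i=6: L=lima R=lima -> agree -> lima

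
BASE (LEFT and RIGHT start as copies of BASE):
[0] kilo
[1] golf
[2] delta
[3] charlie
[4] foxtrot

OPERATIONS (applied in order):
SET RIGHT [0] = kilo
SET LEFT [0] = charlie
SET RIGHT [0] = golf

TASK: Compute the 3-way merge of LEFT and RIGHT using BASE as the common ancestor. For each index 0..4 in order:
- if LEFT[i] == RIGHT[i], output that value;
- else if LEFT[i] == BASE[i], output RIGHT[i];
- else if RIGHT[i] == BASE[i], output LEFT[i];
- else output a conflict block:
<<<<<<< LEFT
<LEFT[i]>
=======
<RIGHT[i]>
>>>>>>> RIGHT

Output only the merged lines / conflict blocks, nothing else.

Final LEFT:  [charlie, golf, delta, charlie, foxtrot]
Final RIGHT: [golf, golf, delta, charlie, foxtrot]
i=0: BASE=kilo L=charlie R=golf all differ -> CONFLICT
i=1: L=golf R=golf -> agree -> golf
i=2: L=delta R=delta -> agree -> delta
i=3: L=charlie R=charlie -> agree -> charlie
i=4: L=foxtrot R=foxtrot -> agree -> foxtrot

Answer: <<<<<<< LEFT
charlie
=======
golf
>>>>>>> RIGHT
golf
delta
charlie
foxtrot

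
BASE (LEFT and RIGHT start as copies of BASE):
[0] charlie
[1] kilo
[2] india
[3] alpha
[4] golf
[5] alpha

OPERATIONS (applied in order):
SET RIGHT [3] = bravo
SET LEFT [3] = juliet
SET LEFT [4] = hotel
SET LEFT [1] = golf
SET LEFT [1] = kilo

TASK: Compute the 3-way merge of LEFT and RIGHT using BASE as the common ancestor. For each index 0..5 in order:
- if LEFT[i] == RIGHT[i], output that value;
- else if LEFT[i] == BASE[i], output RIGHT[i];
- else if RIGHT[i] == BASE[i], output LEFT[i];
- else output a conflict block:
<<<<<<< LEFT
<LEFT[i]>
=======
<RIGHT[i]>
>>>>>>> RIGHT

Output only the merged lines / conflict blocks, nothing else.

Final LEFT:  [charlie, kilo, india, juliet, hotel, alpha]
Final RIGHT: [charlie, kilo, india, bravo, golf, alpha]
i=0: L=charlie R=charlie -> agree -> charlie
i=1: L=kilo R=kilo -> agree -> kilo
i=2: L=india R=india -> agree -> india
i=3: BASE=alpha L=juliet R=bravo all differ -> CONFLICT
i=4: L=hotel, R=golf=BASE -> take LEFT -> hotel
i=5: L=alpha R=alpha -> agree -> alpha

Answer: charlie
kilo
india
<<<<<<< LEFT
juliet
=======
bravo
>>>>>>> RIGHT
hotel
alpha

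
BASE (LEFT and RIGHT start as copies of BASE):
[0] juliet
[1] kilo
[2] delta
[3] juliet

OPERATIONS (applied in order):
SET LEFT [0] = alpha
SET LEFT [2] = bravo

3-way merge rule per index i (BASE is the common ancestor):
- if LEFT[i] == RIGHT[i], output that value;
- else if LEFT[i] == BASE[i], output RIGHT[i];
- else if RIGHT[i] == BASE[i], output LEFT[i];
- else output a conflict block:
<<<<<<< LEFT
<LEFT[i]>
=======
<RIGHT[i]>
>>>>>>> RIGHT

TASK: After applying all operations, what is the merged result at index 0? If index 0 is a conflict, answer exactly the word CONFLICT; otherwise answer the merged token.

Answer: alpha

Derivation:
Final LEFT:  [alpha, kilo, bravo, juliet]
Final RIGHT: [juliet, kilo, delta, juliet]
i=0: L=alpha, R=juliet=BASE -> take LEFT -> alpha
i=1: L=kilo R=kilo -> agree -> kilo
i=2: L=bravo, R=delta=BASE -> take LEFT -> bravo
i=3: L=juliet R=juliet -> agree -> juliet
Index 0 -> alpha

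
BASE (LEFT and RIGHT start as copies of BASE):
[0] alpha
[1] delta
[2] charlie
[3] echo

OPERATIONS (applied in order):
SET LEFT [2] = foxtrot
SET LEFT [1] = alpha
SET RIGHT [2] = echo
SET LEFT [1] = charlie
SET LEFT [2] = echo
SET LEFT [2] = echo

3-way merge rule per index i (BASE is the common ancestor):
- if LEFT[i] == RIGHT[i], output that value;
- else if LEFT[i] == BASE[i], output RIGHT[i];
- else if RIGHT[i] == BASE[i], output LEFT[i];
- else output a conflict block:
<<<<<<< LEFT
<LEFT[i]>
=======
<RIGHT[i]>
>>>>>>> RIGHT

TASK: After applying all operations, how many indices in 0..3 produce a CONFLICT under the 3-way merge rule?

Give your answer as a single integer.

Final LEFT:  [alpha, charlie, echo, echo]
Final RIGHT: [alpha, delta, echo, echo]
i=0: L=alpha R=alpha -> agree -> alpha
i=1: L=charlie, R=delta=BASE -> take LEFT -> charlie
i=2: L=echo R=echo -> agree -> echo
i=3: L=echo R=echo -> agree -> echo
Conflict count: 0

Answer: 0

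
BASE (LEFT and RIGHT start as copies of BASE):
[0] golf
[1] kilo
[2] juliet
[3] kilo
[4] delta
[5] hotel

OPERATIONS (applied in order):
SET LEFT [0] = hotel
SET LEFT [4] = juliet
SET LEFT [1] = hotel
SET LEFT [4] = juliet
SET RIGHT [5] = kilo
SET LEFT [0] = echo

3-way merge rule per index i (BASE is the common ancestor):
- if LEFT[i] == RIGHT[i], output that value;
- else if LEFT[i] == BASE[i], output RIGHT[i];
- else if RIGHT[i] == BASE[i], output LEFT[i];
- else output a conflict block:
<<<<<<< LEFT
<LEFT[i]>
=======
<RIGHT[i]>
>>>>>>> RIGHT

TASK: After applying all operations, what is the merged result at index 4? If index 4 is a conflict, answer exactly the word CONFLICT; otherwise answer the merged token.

Answer: juliet

Derivation:
Final LEFT:  [echo, hotel, juliet, kilo, juliet, hotel]
Final RIGHT: [golf, kilo, juliet, kilo, delta, kilo]
i=0: L=echo, R=golf=BASE -> take LEFT -> echo
i=1: L=hotel, R=kilo=BASE -> take LEFT -> hotel
i=2: L=juliet R=juliet -> agree -> juliet
i=3: L=kilo R=kilo -> agree -> kilo
i=4: L=juliet, R=delta=BASE -> take LEFT -> juliet
i=5: L=hotel=BASE, R=kilo -> take RIGHT -> kilo
Index 4 -> juliet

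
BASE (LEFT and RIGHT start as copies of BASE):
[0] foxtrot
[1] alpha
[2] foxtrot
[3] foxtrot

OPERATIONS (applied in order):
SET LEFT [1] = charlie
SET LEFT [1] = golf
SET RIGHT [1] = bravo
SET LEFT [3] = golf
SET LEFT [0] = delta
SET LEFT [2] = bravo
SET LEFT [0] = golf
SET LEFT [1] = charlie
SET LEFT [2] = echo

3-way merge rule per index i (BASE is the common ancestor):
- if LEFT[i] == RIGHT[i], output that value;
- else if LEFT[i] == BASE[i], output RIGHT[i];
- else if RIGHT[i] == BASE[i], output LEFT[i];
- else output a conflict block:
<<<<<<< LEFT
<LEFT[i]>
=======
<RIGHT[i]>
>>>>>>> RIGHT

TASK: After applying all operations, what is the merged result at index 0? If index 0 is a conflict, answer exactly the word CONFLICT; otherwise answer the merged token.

Answer: golf

Derivation:
Final LEFT:  [golf, charlie, echo, golf]
Final RIGHT: [foxtrot, bravo, foxtrot, foxtrot]
i=0: L=golf, R=foxtrot=BASE -> take LEFT -> golf
i=1: BASE=alpha L=charlie R=bravo all differ -> CONFLICT
i=2: L=echo, R=foxtrot=BASE -> take LEFT -> echo
i=3: L=golf, R=foxtrot=BASE -> take LEFT -> golf
Index 0 -> golf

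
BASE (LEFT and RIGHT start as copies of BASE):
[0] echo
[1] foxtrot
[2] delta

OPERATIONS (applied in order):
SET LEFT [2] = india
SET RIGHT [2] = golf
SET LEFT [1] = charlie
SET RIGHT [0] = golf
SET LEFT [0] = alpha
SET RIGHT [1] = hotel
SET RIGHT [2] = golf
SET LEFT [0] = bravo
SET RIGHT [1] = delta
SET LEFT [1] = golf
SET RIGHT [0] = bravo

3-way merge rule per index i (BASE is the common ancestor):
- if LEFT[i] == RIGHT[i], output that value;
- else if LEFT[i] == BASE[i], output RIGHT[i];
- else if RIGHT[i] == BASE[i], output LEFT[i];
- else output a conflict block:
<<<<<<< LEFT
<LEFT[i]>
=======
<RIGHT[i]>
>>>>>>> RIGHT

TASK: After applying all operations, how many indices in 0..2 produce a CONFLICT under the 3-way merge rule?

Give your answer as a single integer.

Answer: 2

Derivation:
Final LEFT:  [bravo, golf, india]
Final RIGHT: [bravo, delta, golf]
i=0: L=bravo R=bravo -> agree -> bravo
i=1: BASE=foxtrot L=golf R=delta all differ -> CONFLICT
i=2: BASE=delta L=india R=golf all differ -> CONFLICT
Conflict count: 2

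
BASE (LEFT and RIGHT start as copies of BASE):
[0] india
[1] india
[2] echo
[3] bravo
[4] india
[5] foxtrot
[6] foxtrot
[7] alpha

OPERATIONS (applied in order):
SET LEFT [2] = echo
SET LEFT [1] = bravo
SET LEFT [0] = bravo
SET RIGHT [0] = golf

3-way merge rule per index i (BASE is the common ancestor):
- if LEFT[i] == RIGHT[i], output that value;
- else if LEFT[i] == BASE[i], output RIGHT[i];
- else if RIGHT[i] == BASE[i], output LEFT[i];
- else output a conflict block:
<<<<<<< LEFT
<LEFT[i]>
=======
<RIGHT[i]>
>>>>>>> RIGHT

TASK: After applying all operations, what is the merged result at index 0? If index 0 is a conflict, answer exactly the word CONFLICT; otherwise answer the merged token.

Answer: CONFLICT

Derivation:
Final LEFT:  [bravo, bravo, echo, bravo, india, foxtrot, foxtrot, alpha]
Final RIGHT: [golf, india, echo, bravo, india, foxtrot, foxtrot, alpha]
i=0: BASE=india L=bravo R=golf all differ -> CONFLICT
i=1: L=bravo, R=india=BASE -> take LEFT -> bravo
i=2: L=echo R=echo -> agree -> echo
i=3: L=bravo R=bravo -> agree -> bravo
i=4: L=india R=india -> agree -> india
i=5: L=foxtrot R=foxtrot -> agree -> foxtrot
i=6: L=foxtrot R=foxtrot -> agree -> foxtrot
i=7: L=alpha R=alpha -> agree -> alpha
Index 0 -> CONFLICT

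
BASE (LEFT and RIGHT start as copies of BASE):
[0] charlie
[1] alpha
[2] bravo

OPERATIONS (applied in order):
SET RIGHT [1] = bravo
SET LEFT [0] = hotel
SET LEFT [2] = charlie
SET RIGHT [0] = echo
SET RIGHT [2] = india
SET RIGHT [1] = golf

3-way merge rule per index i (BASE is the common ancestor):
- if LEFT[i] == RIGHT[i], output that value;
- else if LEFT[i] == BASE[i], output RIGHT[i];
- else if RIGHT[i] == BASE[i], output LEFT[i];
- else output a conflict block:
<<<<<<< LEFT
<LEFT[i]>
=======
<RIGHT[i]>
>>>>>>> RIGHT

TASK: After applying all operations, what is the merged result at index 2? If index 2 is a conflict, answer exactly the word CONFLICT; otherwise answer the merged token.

Final LEFT:  [hotel, alpha, charlie]
Final RIGHT: [echo, golf, india]
i=0: BASE=charlie L=hotel R=echo all differ -> CONFLICT
i=1: L=alpha=BASE, R=golf -> take RIGHT -> golf
i=2: BASE=bravo L=charlie R=india all differ -> CONFLICT
Index 2 -> CONFLICT

Answer: CONFLICT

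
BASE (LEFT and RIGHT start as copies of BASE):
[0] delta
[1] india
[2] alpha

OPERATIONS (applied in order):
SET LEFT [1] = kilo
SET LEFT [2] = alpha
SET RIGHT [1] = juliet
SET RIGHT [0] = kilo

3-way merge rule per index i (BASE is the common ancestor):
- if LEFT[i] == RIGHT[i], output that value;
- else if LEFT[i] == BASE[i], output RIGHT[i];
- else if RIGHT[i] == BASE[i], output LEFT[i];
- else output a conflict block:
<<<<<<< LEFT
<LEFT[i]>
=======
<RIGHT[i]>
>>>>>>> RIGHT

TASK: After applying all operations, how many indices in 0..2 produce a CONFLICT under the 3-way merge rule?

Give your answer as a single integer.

Answer: 1

Derivation:
Final LEFT:  [delta, kilo, alpha]
Final RIGHT: [kilo, juliet, alpha]
i=0: L=delta=BASE, R=kilo -> take RIGHT -> kilo
i=1: BASE=india L=kilo R=juliet all differ -> CONFLICT
i=2: L=alpha R=alpha -> agree -> alpha
Conflict count: 1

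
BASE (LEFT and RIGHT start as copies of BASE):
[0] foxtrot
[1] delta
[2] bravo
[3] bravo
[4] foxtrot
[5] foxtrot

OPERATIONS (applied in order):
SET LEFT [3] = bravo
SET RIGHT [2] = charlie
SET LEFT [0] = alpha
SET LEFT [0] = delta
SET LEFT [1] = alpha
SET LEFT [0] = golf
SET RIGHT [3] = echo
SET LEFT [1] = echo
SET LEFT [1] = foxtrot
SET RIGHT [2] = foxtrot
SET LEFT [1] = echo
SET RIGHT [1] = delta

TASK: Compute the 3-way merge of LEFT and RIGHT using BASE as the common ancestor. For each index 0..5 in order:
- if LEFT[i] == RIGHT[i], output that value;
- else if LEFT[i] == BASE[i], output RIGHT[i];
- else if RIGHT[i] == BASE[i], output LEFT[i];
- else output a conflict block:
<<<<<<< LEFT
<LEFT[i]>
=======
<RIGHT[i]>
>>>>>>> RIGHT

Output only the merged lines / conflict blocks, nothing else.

Answer: golf
echo
foxtrot
echo
foxtrot
foxtrot

Derivation:
Final LEFT:  [golf, echo, bravo, bravo, foxtrot, foxtrot]
Final RIGHT: [foxtrot, delta, foxtrot, echo, foxtrot, foxtrot]
i=0: L=golf, R=foxtrot=BASE -> take LEFT -> golf
i=1: L=echo, R=delta=BASE -> take LEFT -> echo
i=2: L=bravo=BASE, R=foxtrot -> take RIGHT -> foxtrot
i=3: L=bravo=BASE, R=echo -> take RIGHT -> echo
i=4: L=foxtrot R=foxtrot -> agree -> foxtrot
i=5: L=foxtrot R=foxtrot -> agree -> foxtrot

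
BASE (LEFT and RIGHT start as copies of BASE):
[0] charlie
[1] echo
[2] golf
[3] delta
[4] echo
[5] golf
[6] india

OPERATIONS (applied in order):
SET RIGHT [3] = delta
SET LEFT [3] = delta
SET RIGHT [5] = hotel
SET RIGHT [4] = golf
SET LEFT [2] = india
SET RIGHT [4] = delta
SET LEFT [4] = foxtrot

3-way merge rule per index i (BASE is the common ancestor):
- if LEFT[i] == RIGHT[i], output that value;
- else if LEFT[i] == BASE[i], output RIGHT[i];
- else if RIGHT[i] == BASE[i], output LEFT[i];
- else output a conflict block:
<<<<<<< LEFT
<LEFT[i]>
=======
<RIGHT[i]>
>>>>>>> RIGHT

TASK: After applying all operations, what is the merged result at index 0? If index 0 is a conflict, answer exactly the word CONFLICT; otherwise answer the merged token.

Answer: charlie

Derivation:
Final LEFT:  [charlie, echo, india, delta, foxtrot, golf, india]
Final RIGHT: [charlie, echo, golf, delta, delta, hotel, india]
i=0: L=charlie R=charlie -> agree -> charlie
i=1: L=echo R=echo -> agree -> echo
i=2: L=india, R=golf=BASE -> take LEFT -> india
i=3: L=delta R=delta -> agree -> delta
i=4: BASE=echo L=foxtrot R=delta all differ -> CONFLICT
i=5: L=golf=BASE, R=hotel -> take RIGHT -> hotel
i=6: L=india R=india -> agree -> india
Index 0 -> charlie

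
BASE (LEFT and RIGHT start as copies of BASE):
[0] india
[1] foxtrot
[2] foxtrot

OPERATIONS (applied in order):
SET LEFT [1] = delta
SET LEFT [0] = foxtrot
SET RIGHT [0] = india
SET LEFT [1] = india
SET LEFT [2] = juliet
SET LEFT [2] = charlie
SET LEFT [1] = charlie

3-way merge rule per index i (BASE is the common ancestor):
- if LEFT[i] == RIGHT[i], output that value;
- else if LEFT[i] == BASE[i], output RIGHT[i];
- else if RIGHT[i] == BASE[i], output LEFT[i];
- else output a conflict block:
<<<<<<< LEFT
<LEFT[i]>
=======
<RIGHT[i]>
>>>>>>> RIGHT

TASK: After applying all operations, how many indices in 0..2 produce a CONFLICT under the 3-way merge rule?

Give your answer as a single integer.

Answer: 0

Derivation:
Final LEFT:  [foxtrot, charlie, charlie]
Final RIGHT: [india, foxtrot, foxtrot]
i=0: L=foxtrot, R=india=BASE -> take LEFT -> foxtrot
i=1: L=charlie, R=foxtrot=BASE -> take LEFT -> charlie
i=2: L=charlie, R=foxtrot=BASE -> take LEFT -> charlie
Conflict count: 0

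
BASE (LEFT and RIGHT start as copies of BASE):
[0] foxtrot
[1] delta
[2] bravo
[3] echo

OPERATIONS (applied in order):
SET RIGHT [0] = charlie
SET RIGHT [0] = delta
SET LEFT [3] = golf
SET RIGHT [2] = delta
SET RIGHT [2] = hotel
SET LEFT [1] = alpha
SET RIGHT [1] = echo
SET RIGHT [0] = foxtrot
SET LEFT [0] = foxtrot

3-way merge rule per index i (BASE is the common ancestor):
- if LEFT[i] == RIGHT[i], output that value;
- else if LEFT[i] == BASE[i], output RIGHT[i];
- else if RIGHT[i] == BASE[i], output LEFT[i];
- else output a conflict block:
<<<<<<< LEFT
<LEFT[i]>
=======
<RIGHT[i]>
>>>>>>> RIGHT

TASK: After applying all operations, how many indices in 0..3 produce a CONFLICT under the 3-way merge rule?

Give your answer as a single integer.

Answer: 1

Derivation:
Final LEFT:  [foxtrot, alpha, bravo, golf]
Final RIGHT: [foxtrot, echo, hotel, echo]
i=0: L=foxtrot R=foxtrot -> agree -> foxtrot
i=1: BASE=delta L=alpha R=echo all differ -> CONFLICT
i=2: L=bravo=BASE, R=hotel -> take RIGHT -> hotel
i=3: L=golf, R=echo=BASE -> take LEFT -> golf
Conflict count: 1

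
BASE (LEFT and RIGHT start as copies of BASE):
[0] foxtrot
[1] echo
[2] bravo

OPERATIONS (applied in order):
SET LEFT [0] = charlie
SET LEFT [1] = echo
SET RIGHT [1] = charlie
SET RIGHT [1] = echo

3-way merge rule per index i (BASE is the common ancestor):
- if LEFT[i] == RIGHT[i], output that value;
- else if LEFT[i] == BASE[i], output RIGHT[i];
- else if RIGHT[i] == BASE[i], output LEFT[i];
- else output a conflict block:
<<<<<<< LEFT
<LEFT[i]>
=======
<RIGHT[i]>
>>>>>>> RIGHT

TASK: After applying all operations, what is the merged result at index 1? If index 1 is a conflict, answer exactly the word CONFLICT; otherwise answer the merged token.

Final LEFT:  [charlie, echo, bravo]
Final RIGHT: [foxtrot, echo, bravo]
i=0: L=charlie, R=foxtrot=BASE -> take LEFT -> charlie
i=1: L=echo R=echo -> agree -> echo
i=2: L=bravo R=bravo -> agree -> bravo
Index 1 -> echo

Answer: echo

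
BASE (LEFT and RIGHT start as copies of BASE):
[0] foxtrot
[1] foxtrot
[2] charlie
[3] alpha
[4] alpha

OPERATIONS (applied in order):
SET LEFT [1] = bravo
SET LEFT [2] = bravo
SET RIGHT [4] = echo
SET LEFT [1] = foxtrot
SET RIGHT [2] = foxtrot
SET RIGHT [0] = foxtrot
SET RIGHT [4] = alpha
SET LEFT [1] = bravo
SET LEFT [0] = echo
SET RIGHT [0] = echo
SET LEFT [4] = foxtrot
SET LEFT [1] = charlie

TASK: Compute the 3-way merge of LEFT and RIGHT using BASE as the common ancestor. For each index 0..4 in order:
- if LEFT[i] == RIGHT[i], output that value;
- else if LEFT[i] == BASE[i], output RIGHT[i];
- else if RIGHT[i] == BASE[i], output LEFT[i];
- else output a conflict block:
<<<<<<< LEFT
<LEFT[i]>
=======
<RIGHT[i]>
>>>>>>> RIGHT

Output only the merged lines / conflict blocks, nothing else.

Final LEFT:  [echo, charlie, bravo, alpha, foxtrot]
Final RIGHT: [echo, foxtrot, foxtrot, alpha, alpha]
i=0: L=echo R=echo -> agree -> echo
i=1: L=charlie, R=foxtrot=BASE -> take LEFT -> charlie
i=2: BASE=charlie L=bravo R=foxtrot all differ -> CONFLICT
i=3: L=alpha R=alpha -> agree -> alpha
i=4: L=foxtrot, R=alpha=BASE -> take LEFT -> foxtrot

Answer: echo
charlie
<<<<<<< LEFT
bravo
=======
foxtrot
>>>>>>> RIGHT
alpha
foxtrot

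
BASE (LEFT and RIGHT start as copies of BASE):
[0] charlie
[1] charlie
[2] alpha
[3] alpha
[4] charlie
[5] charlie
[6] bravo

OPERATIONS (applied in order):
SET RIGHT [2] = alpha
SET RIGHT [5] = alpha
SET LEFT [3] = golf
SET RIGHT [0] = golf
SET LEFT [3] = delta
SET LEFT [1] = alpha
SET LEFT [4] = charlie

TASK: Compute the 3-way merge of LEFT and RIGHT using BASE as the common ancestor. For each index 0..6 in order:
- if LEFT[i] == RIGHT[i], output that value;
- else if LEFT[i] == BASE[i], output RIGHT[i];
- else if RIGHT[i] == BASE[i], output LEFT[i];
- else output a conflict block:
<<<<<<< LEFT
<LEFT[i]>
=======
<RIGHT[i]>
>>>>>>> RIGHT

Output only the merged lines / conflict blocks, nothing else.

Answer: golf
alpha
alpha
delta
charlie
alpha
bravo

Derivation:
Final LEFT:  [charlie, alpha, alpha, delta, charlie, charlie, bravo]
Final RIGHT: [golf, charlie, alpha, alpha, charlie, alpha, bravo]
i=0: L=charlie=BASE, R=golf -> take RIGHT -> golf
i=1: L=alpha, R=charlie=BASE -> take LEFT -> alpha
i=2: L=alpha R=alpha -> agree -> alpha
i=3: L=delta, R=alpha=BASE -> take LEFT -> delta
i=4: L=charlie R=charlie -> agree -> charlie
i=5: L=charlie=BASE, R=alpha -> take RIGHT -> alpha
i=6: L=bravo R=bravo -> agree -> bravo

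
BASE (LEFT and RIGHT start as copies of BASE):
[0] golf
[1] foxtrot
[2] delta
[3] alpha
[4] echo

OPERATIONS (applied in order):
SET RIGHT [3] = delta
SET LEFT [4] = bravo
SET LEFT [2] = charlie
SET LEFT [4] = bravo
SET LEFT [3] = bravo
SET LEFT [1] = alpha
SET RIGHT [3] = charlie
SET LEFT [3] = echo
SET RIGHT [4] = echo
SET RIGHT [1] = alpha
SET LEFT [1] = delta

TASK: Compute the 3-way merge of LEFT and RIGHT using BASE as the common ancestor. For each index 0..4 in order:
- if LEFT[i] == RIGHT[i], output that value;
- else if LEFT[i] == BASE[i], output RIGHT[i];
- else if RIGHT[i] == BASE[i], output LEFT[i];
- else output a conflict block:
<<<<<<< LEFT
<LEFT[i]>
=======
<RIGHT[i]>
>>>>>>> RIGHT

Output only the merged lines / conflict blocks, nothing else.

Final LEFT:  [golf, delta, charlie, echo, bravo]
Final RIGHT: [golf, alpha, delta, charlie, echo]
i=0: L=golf R=golf -> agree -> golf
i=1: BASE=foxtrot L=delta R=alpha all differ -> CONFLICT
i=2: L=charlie, R=delta=BASE -> take LEFT -> charlie
i=3: BASE=alpha L=echo R=charlie all differ -> CONFLICT
i=4: L=bravo, R=echo=BASE -> take LEFT -> bravo

Answer: golf
<<<<<<< LEFT
delta
=======
alpha
>>>>>>> RIGHT
charlie
<<<<<<< LEFT
echo
=======
charlie
>>>>>>> RIGHT
bravo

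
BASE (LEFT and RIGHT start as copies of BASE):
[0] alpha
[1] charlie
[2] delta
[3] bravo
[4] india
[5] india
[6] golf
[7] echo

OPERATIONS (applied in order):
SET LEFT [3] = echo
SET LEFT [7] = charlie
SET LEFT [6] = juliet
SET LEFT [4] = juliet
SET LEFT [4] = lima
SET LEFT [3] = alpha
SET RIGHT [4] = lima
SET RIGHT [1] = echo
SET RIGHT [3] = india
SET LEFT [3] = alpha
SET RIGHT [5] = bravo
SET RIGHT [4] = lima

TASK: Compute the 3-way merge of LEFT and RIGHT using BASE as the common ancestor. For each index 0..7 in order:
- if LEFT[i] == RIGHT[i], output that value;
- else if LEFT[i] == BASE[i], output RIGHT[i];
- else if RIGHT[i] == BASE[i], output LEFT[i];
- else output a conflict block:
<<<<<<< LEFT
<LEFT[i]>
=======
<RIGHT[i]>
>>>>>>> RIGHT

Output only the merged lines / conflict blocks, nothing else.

Answer: alpha
echo
delta
<<<<<<< LEFT
alpha
=======
india
>>>>>>> RIGHT
lima
bravo
juliet
charlie

Derivation:
Final LEFT:  [alpha, charlie, delta, alpha, lima, india, juliet, charlie]
Final RIGHT: [alpha, echo, delta, india, lima, bravo, golf, echo]
i=0: L=alpha R=alpha -> agree -> alpha
i=1: L=charlie=BASE, R=echo -> take RIGHT -> echo
i=2: L=delta R=delta -> agree -> delta
i=3: BASE=bravo L=alpha R=india all differ -> CONFLICT
i=4: L=lima R=lima -> agree -> lima
i=5: L=india=BASE, R=bravo -> take RIGHT -> bravo
i=6: L=juliet, R=golf=BASE -> take LEFT -> juliet
i=7: L=charlie, R=echo=BASE -> take LEFT -> charlie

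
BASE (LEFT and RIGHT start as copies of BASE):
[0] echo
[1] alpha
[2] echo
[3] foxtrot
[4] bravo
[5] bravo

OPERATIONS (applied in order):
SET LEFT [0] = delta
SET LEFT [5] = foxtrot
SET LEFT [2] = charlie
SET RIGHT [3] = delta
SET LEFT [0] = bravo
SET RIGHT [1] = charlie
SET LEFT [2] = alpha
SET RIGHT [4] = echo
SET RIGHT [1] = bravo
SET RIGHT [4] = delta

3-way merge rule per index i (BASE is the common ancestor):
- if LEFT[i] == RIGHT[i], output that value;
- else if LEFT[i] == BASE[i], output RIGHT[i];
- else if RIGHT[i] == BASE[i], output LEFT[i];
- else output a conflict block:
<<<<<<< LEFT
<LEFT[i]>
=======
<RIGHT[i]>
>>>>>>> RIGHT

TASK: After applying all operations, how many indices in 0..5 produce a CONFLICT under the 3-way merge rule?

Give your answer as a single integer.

Answer: 0

Derivation:
Final LEFT:  [bravo, alpha, alpha, foxtrot, bravo, foxtrot]
Final RIGHT: [echo, bravo, echo, delta, delta, bravo]
i=0: L=bravo, R=echo=BASE -> take LEFT -> bravo
i=1: L=alpha=BASE, R=bravo -> take RIGHT -> bravo
i=2: L=alpha, R=echo=BASE -> take LEFT -> alpha
i=3: L=foxtrot=BASE, R=delta -> take RIGHT -> delta
i=4: L=bravo=BASE, R=delta -> take RIGHT -> delta
i=5: L=foxtrot, R=bravo=BASE -> take LEFT -> foxtrot
Conflict count: 0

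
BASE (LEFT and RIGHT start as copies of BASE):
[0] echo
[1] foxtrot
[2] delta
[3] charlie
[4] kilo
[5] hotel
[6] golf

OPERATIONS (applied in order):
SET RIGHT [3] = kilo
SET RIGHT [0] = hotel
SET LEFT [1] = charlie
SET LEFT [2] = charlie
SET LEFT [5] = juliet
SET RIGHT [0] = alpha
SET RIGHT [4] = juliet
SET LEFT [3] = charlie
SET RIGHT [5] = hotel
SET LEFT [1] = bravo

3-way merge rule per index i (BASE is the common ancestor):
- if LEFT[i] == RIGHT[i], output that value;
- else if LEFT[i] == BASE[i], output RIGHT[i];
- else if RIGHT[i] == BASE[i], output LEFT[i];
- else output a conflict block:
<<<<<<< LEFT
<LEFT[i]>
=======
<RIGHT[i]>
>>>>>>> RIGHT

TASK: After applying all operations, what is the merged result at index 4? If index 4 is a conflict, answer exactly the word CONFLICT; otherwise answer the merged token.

Answer: juliet

Derivation:
Final LEFT:  [echo, bravo, charlie, charlie, kilo, juliet, golf]
Final RIGHT: [alpha, foxtrot, delta, kilo, juliet, hotel, golf]
i=0: L=echo=BASE, R=alpha -> take RIGHT -> alpha
i=1: L=bravo, R=foxtrot=BASE -> take LEFT -> bravo
i=2: L=charlie, R=delta=BASE -> take LEFT -> charlie
i=3: L=charlie=BASE, R=kilo -> take RIGHT -> kilo
i=4: L=kilo=BASE, R=juliet -> take RIGHT -> juliet
i=5: L=juliet, R=hotel=BASE -> take LEFT -> juliet
i=6: L=golf R=golf -> agree -> golf
Index 4 -> juliet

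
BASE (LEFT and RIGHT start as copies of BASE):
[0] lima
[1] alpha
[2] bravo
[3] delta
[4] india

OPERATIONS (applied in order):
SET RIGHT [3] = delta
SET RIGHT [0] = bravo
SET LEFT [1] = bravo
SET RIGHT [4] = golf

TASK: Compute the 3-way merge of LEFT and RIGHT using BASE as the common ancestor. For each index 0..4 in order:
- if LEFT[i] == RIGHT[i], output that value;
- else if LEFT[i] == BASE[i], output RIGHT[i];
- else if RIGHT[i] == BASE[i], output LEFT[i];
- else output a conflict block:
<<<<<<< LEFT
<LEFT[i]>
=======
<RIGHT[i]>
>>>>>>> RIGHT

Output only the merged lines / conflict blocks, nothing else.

Answer: bravo
bravo
bravo
delta
golf

Derivation:
Final LEFT:  [lima, bravo, bravo, delta, india]
Final RIGHT: [bravo, alpha, bravo, delta, golf]
i=0: L=lima=BASE, R=bravo -> take RIGHT -> bravo
i=1: L=bravo, R=alpha=BASE -> take LEFT -> bravo
i=2: L=bravo R=bravo -> agree -> bravo
i=3: L=delta R=delta -> agree -> delta
i=4: L=india=BASE, R=golf -> take RIGHT -> golf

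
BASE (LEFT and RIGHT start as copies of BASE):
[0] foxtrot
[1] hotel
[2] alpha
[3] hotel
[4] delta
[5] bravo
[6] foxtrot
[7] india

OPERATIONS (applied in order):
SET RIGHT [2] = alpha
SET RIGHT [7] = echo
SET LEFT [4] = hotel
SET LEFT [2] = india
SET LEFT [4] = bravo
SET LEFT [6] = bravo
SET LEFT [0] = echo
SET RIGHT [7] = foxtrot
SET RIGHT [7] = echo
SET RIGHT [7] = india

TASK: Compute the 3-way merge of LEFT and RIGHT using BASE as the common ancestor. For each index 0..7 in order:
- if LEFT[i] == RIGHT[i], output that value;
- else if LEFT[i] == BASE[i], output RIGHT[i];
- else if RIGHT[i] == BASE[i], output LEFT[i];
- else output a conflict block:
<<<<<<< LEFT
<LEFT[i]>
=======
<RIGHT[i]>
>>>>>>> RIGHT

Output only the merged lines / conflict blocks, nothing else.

Answer: echo
hotel
india
hotel
bravo
bravo
bravo
india

Derivation:
Final LEFT:  [echo, hotel, india, hotel, bravo, bravo, bravo, india]
Final RIGHT: [foxtrot, hotel, alpha, hotel, delta, bravo, foxtrot, india]
i=0: L=echo, R=foxtrot=BASE -> take LEFT -> echo
i=1: L=hotel R=hotel -> agree -> hotel
i=2: L=india, R=alpha=BASE -> take LEFT -> india
i=3: L=hotel R=hotel -> agree -> hotel
i=4: L=bravo, R=delta=BASE -> take LEFT -> bravo
i=5: L=bravo R=bravo -> agree -> bravo
i=6: L=bravo, R=foxtrot=BASE -> take LEFT -> bravo
i=7: L=india R=india -> agree -> india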